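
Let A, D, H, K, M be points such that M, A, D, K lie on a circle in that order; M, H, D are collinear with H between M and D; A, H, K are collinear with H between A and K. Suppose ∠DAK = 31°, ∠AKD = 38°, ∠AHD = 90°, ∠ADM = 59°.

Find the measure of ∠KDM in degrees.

∠KDM = 52°

1. ∠AMD = 38°  [same arc AD]
2. ∠AHM = 90°  [linear pair at H on MD]
3. ∠KAM = 52°  [△MHA]
4. ∠KDM = 52°  [same arc MK]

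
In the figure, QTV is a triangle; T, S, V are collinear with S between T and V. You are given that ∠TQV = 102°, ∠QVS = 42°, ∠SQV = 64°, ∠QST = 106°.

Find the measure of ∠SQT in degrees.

1. ∠QVT = 42°  [S on ray VT]
2. ∠QTV = 36°  [△QTV]
3. ∠QTS = 36°  [S on ray TV]
4. ∠SQT = 38°  [△QTS]

∠SQT = 38°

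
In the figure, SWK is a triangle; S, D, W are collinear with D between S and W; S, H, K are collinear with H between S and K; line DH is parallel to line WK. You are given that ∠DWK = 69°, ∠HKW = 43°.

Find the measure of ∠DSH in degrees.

∠DSH = 68°

1. ∠KWS = 69°  [D on ray WS]
2. ∠SKW = 43°  [H on ray KS]
3. ∠KSW = 68°  [△SWK]
4. ∠DSH = 68°  [D on SW, H on SK]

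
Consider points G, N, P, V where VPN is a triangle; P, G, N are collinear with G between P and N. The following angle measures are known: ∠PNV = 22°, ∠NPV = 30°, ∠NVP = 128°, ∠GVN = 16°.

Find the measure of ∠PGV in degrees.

1. ∠GNV = 22°  [G on ray NP]
2. ∠NGV = 142°  [△VGN]
3. ∠PGV = 38°  [linear pair at G on PN]

∠PGV = 38°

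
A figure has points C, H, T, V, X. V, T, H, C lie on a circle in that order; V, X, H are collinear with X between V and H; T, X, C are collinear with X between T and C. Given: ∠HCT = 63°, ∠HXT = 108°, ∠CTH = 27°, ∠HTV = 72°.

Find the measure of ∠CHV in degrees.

1. ∠CVH = 27°  [same arc HC]
2. ∠HCV = 108°  [cyclic VTHC, opposite ∠T+∠C]
3. ∠CHV = 45°  [△VHC]

∠CHV = 45°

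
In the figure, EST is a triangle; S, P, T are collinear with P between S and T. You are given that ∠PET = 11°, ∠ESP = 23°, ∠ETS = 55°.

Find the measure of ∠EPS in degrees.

1. ∠ETP = 55°  [P on ray TS]
2. ∠EPT = 114°  [△EPT]
3. ∠EPS = 66°  [linear pair at P on ST]

∠EPS = 66°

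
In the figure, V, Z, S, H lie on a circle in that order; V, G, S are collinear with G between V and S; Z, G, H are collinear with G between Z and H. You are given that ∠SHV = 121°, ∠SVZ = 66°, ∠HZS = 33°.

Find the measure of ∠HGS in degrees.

∠HGS = 88°

1. ∠SHZ = 66°  [same arc ZS]
2. ∠HVS = 33°  [same arc SH]
3. ∠HSV = 26°  [△VSH]
4. ∠HGS = 88°  [△SGH]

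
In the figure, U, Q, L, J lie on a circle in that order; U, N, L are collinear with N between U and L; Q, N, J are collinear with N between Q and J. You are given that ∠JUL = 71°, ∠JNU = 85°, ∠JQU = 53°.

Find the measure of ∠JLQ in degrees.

1. ∠QJU = 24°  [△UNJ]
2. ∠JUQ = 103°  [△UQJ]
3. ∠JLQ = 77°  [cyclic UQLJ, opposite ∠U+∠L]

∠JLQ = 77°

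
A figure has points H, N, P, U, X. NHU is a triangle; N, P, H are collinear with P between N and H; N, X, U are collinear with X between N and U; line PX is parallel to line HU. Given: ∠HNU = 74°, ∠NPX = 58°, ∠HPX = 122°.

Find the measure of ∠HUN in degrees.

1. ∠PNX = 74°  [P on NH, X on NU]
2. ∠NXP = 48°  [△NPX]
3. ∠HUN = 48°  [PX∥HU, corresponding at X]

∠HUN = 48°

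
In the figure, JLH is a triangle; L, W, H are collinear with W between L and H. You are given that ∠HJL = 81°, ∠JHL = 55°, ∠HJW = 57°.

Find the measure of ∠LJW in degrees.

∠LJW = 24°

1. ∠HLJ = 44°  [△JLH]
2. ∠JHW = 55°  [W on ray HL]
3. ∠HWJ = 68°  [△JWH]
4. ∠JLW = 44°  [W on ray LH]
5. ∠JWL = 112°  [linear pair at W on LH]
6. ∠LJW = 24°  [△JLW]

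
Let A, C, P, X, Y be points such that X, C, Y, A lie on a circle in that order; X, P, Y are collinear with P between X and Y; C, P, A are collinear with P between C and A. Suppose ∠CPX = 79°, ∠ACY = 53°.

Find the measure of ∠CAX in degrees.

1. ∠APY = 79°  [vertical angles at P]
2. ∠AXY = 53°  [same arc YA]
3. ∠APX = 101°  [linear pair at P on XY]
4. ∠CAX = 26°  [△XPA]

∠CAX = 26°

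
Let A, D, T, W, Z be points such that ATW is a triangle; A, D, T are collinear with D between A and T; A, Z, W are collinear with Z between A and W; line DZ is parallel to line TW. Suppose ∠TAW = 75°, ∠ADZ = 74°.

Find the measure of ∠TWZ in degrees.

∠TWZ = 31°

1. ∠DAZ = 75°  [D on AT, Z on AW]
2. ∠AZD = 31°  [△ADZ]
3. ∠DZW = 149°  [linear pair at Z on AW]
4. ∠TWZ = 31°  [DZ∥TW, co-interior at W–Z]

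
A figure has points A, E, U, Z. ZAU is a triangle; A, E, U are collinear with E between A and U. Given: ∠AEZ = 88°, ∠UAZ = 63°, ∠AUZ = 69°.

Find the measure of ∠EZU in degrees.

∠EZU = 19°

1. ∠UEZ = 92°  [linear pair at E on AU]
2. ∠EUZ = 69°  [E on ray UA]
3. ∠EZU = 19°  [△ZEU]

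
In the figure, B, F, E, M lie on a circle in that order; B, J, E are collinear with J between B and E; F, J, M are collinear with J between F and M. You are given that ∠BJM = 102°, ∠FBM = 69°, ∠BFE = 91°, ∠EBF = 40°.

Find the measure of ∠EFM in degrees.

1. ∠EJF = 102°  [vertical angles at J]
2. ∠BEF = 49°  [△BFE]
3. ∠EFM = 29°  [△FJE]

∠EFM = 29°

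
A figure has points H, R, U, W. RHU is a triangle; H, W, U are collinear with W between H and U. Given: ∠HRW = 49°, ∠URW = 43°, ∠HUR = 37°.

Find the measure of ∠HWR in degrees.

1. ∠RUW = 37°  [W on ray UH]
2. ∠RWU = 100°  [△RWU]
3. ∠HWR = 80°  [linear pair at W on HU]

∠HWR = 80°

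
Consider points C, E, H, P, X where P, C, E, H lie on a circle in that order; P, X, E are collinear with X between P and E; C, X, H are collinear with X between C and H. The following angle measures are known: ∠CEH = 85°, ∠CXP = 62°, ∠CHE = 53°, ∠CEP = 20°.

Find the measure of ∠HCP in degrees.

1. ∠CPH = 95°  [cyclic PCEH, opposite ∠P+∠E]
2. ∠CHP = 20°  [same arc PC]
3. ∠HCP = 65°  [△PCH]

∠HCP = 65°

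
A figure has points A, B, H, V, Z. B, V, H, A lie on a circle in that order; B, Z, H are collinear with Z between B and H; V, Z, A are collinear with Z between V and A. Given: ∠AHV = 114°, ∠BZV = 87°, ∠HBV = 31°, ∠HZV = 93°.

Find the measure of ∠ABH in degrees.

1. ∠ABV = 66°  [cyclic BVHA, opposite ∠B+∠H]
2. ∠AVB = 62°  [△BZV]
3. ∠AZB = 93°  [vertical angles at Z]
4. ∠BAV = 52°  [△BVA]
5. ∠ABH = 35°  [△BZA]

∠ABH = 35°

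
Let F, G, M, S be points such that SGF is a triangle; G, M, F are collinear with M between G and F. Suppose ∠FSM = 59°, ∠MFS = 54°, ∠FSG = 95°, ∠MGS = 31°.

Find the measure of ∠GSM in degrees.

1. ∠FMS = 67°  [△SMF]
2. ∠GMS = 113°  [linear pair at M on GF]
3. ∠GSM = 36°  [△SGM]

∠GSM = 36°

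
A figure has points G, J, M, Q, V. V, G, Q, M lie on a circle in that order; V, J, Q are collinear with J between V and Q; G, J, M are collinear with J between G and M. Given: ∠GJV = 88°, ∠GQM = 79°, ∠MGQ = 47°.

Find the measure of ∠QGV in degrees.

∠QGV = 85°

1. ∠GJQ = 92°  [linear pair at J on VQ]
2. ∠GMQ = 54°  [△GQM]
3. ∠GQV = 41°  [△GJQ]
4. ∠GVQ = 54°  [same arc GQ]
5. ∠QGV = 85°  [△VGQ]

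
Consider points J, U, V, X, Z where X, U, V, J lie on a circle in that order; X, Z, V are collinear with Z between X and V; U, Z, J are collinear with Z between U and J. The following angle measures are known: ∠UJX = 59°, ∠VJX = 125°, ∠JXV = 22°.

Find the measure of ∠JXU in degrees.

∠JXU = 88°

1. ∠JVX = 33°  [△XVJ]
2. ∠JUX = 33°  [same arc XJ]
3. ∠JXU = 88°  [△XUJ]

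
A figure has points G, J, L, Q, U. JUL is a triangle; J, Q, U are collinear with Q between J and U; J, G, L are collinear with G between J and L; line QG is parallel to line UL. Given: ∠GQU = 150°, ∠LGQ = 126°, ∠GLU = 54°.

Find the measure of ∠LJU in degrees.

1. ∠GQJ = 30°  [linear pair at Q on JU]
2. ∠JLU = 54°  [G on ray LJ]
3. ∠JUL = 30°  [QG∥UL, corresponding at Q]
4. ∠LJU = 96°  [△JUL]

∠LJU = 96°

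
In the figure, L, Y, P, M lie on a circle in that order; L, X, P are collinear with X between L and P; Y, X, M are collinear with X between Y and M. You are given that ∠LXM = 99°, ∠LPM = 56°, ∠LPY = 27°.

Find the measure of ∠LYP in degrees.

1. ∠PXY = 99°  [vertical angles at X]
2. ∠LYM = 56°  [same arc LM]
3. ∠LXY = 81°  [linear pair at X on LP]
4. ∠PLY = 43°  [△LXY]
5. ∠LYP = 110°  [△LYP]

∠LYP = 110°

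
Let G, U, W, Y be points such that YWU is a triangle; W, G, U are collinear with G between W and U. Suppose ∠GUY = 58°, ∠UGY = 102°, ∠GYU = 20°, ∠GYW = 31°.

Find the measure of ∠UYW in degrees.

1. ∠WUY = 58°  [G on ray UW]
2. ∠WGY = 78°  [linear pair at G on WU]
3. ∠GWY = 71°  [△YWG]
4. ∠UWY = 71°  [G on ray WU]
5. ∠UYW = 51°  [△YWU]

∠UYW = 51°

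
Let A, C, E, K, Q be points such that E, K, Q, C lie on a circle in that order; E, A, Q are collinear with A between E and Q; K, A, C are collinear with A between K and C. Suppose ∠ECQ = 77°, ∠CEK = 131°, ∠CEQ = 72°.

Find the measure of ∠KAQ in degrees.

1. ∠CQE = 31°  [△EQC]
2. ∠CKQ = 72°  [same arc QC]
3. ∠CKE = 31°  [same arc EC]
4. ∠ECK = 18°  [△EKC]
5. ∠EQK = 18°  [same arc EK]
6. ∠KAQ = 90°  [△KAQ]

∠KAQ = 90°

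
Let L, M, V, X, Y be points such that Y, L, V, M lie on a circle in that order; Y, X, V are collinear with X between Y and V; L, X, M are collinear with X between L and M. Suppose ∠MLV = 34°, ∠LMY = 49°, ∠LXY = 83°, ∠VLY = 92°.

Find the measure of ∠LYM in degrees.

∠LYM = 73°

1. ∠LVY = 49°  [same arc YL]
2. ∠LYV = 39°  [△YLV]
3. ∠MLY = 58°  [△YXL]
4. ∠LYM = 73°  [△YLM]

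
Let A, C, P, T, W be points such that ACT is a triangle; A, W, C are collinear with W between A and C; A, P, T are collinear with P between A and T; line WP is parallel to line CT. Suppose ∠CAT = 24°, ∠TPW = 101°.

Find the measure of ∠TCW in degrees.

1. ∠PAW = 24°  [W on AC, P on AT]
2. ∠APW = 79°  [linear pair at P on AT]
3. ∠AWP = 77°  [△AWP]
4. ∠CWP = 103°  [linear pair at W on AC]
5. ∠TCW = 77°  [WP∥CT, co-interior at C–W]

∠TCW = 77°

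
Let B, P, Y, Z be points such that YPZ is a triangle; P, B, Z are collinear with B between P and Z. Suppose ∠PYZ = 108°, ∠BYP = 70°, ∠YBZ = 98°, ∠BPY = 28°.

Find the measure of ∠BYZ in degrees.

∠BYZ = 38°

1. ∠YPZ = 28°  [B on ray PZ]
2. ∠PZY = 44°  [△YPZ]
3. ∠BZY = 44°  [B on ray ZP]
4. ∠BYZ = 38°  [△YBZ]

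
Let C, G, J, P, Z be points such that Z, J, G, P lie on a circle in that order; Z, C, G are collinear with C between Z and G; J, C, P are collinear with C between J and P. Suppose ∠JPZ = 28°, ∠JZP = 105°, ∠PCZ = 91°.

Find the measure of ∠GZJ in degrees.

∠GZJ = 44°

1. ∠JGZ = 28°  [same arc ZJ]
2. ∠JGP = 75°  [cyclic ZJGP, opposite ∠Z+∠G]
3. ∠GCJ = 91°  [vertical angles at C]
4. ∠GJP = 61°  [△JCG]
5. ∠GPJ = 44°  [△JGP]
6. ∠GZJ = 44°  [same arc JG]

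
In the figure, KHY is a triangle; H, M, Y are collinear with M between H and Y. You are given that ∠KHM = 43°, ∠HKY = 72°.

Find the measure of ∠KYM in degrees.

∠KYM = 65°

1. ∠KHY = 43°  [M on ray HY]
2. ∠HYK = 65°  [△KHY]
3. ∠KYM = 65°  [M on ray YH]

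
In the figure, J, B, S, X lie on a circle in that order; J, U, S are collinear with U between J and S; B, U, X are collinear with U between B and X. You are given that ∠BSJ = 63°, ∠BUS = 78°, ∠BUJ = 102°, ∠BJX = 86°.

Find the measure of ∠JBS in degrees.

1. ∠BXJ = 63°  [same arc JB]
2. ∠JBX = 31°  [△JBX]
3. ∠BJS = 47°  [△JUB]
4. ∠JBS = 70°  [△JBS]

∠JBS = 70°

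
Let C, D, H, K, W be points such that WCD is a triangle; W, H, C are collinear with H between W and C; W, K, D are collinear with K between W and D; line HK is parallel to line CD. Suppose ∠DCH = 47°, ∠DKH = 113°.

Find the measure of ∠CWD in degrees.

∠CWD = 66°

1. ∠DCW = 47°  [H on ray CW]
2. ∠HKW = 67°  [linear pair at K on WD]
3. ∠KHW = 47°  [HK∥CD, corresponding at H]
4. ∠HWK = 66°  [△WHK]
5. ∠CWD = 66°  [H on WC, K on WD]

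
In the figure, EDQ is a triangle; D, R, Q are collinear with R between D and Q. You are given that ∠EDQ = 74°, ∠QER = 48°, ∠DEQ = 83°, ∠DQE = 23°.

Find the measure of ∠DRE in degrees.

∠DRE = 71°

1. ∠EQR = 23°  [R on ray QD]
2. ∠ERQ = 109°  [△ERQ]
3. ∠DRE = 71°  [linear pair at R on DQ]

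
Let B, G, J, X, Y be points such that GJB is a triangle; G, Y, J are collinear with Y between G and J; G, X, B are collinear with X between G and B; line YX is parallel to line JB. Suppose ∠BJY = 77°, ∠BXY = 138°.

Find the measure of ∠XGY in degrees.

∠XGY = 61°

1. ∠BJG = 77°  [Y on ray JG]
2. ∠GXY = 42°  [linear pair at X on GB]
3. ∠GYX = 77°  [YX∥JB, corresponding at Y]
4. ∠XGY = 61°  [△GYX]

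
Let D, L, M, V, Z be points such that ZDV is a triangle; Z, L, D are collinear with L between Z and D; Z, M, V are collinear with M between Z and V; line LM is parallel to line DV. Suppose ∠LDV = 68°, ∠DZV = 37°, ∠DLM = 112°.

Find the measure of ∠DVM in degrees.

1. ∠VDZ = 68°  [L on ray DZ]
2. ∠DVZ = 75°  [△ZDV]
3. ∠DVM = 75°  [M on ray VZ]

∠DVM = 75°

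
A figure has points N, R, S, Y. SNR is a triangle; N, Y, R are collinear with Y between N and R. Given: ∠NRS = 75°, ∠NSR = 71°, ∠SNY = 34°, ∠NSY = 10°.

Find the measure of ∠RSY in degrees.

∠RSY = 61°

1. ∠SRY = 75°  [Y on ray RN]
2. ∠NYS = 136°  [△SNY]
3. ∠RYS = 44°  [linear pair at Y on NR]
4. ∠RSY = 61°  [△SYR]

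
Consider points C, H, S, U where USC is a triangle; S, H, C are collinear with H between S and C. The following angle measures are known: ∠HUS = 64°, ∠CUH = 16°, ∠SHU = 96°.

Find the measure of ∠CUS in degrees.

∠CUS = 80°

1. ∠HSU = 20°  [△USH]
2. ∠CHU = 84°  [linear pair at H on SC]
3. ∠CSU = 20°  [H on ray SC]
4. ∠HCU = 80°  [△UHC]
5. ∠SCU = 80°  [H on ray CS]
6. ∠CUS = 80°  [△USC]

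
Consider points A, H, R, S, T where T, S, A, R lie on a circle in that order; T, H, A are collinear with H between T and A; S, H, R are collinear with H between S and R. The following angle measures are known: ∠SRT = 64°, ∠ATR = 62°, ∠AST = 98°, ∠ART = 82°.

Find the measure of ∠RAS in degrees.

1. ∠RHT = 54°  [△THR]
2. ∠ASR = 62°  [same arc AR]
3. ∠RAT = 36°  [△TAR]
4. ∠AHR = 126°  [linear pair at H on TA]
5. ∠ARS = 18°  [△AHR]
6. ∠RAS = 100°  [△SAR]

∠RAS = 100°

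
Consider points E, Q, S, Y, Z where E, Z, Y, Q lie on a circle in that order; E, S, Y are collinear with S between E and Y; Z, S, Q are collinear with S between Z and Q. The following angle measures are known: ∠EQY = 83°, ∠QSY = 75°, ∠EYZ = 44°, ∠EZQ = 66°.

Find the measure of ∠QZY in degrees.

1. ∠ESZ = 75°  [vertical angles at S]
2. ∠YSZ = 105°  [linear pair at S on EY]
3. ∠QZY = 31°  [△ZSY]

∠QZY = 31°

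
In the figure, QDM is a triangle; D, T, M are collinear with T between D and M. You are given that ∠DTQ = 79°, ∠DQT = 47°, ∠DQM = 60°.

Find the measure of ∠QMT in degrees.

∠QMT = 66°

1. ∠QDT = 54°  [△QDT]
2. ∠MDQ = 54°  [T on ray DM]
3. ∠DMQ = 66°  [△QDM]
4. ∠QMT = 66°  [T on ray MD]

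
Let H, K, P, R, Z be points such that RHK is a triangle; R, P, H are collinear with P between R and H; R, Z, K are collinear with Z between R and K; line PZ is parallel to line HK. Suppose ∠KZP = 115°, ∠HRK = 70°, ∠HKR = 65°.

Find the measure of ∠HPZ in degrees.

∠HPZ = 135°

1. ∠PZR = 65°  [linear pair at Z on RK]
2. ∠PRZ = 70°  [P on RH, Z on RK]
3. ∠RPZ = 45°  [△RPZ]
4. ∠HPZ = 135°  [linear pair at P on RH]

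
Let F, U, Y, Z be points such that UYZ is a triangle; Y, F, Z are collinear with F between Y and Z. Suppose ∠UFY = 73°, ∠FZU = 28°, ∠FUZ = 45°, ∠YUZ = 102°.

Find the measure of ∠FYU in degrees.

1. ∠UZY = 28°  [F on ray ZY]
2. ∠UYZ = 50°  [△UYZ]
3. ∠FYU = 50°  [F on ray YZ]

∠FYU = 50°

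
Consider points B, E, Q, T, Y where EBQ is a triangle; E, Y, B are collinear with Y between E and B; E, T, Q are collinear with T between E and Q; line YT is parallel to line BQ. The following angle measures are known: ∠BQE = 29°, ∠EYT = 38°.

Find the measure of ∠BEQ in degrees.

1. ∠ETY = 29°  [YT∥BQ, corresponding at T]
2. ∠TEY = 113°  [△EYT]
3. ∠BEQ = 113°  [Y on EB, T on EQ]

∠BEQ = 113°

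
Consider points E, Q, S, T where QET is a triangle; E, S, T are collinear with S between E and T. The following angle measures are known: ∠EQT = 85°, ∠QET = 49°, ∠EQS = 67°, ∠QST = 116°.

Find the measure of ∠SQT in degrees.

1. ∠ETQ = 46°  [△QET]
2. ∠QTS = 46°  [S on ray TE]
3. ∠SQT = 18°  [△QST]

∠SQT = 18°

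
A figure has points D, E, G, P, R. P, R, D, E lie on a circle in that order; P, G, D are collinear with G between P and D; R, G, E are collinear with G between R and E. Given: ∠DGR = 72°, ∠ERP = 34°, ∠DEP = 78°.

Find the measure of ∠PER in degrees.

∠PER = 40°

1. ∠EGP = 72°  [vertical angles at G]
2. ∠EDP = 34°  [same arc PE]
3. ∠DPE = 68°  [△PDE]
4. ∠PER = 40°  [△PGE]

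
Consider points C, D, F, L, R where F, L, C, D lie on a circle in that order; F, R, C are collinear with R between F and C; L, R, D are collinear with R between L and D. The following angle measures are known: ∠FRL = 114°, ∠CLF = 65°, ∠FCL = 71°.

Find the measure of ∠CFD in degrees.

1. ∠CRD = 114°  [vertical angles at R]
2. ∠FDL = 71°  [same arc FL]
3. ∠DRF = 66°  [linear pair at R on FC]
4. ∠CFD = 43°  [△FRD]

∠CFD = 43°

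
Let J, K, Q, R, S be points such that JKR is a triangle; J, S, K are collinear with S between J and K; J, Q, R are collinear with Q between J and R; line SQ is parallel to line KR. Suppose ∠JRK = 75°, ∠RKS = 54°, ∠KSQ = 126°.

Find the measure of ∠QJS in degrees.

1. ∠JQS = 75°  [SQ∥KR, corresponding at Q]
2. ∠JSQ = 54°  [linear pair at S on JK]
3. ∠QJS = 51°  [△JSQ]

∠QJS = 51°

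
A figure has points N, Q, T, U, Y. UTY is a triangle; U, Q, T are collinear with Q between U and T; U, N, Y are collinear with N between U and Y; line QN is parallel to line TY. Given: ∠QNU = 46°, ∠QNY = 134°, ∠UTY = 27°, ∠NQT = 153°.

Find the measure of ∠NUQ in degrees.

1. ∠TYU = 46°  [QN∥TY, corresponding at N]
2. ∠TUY = 107°  [△UTY]
3. ∠NUQ = 107°  [Q on UT, N on UY]

∠NUQ = 107°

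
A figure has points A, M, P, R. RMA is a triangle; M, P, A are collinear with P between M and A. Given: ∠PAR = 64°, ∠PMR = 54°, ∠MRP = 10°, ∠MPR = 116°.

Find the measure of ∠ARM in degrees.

1. ∠MAR = 64°  [P on ray AM]
2. ∠AMR = 54°  [P on ray MA]
3. ∠ARM = 62°  [△RMA]

∠ARM = 62°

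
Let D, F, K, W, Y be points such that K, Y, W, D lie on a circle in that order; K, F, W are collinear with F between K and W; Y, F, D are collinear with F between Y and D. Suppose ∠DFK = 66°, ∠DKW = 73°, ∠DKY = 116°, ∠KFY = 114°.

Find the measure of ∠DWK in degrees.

1. ∠KDY = 41°  [△KFD]
2. ∠DYK = 23°  [△KYD]
3. ∠DWK = 23°  [same arc KD]

∠DWK = 23°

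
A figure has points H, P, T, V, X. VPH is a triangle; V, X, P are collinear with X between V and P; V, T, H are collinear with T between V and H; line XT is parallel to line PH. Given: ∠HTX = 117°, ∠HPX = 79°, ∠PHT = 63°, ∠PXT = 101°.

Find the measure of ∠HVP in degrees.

1. ∠HPV = 79°  [X on ray PV]
2. ∠PHV = 63°  [T on ray HV]
3. ∠HVP = 38°  [△VPH]

∠HVP = 38°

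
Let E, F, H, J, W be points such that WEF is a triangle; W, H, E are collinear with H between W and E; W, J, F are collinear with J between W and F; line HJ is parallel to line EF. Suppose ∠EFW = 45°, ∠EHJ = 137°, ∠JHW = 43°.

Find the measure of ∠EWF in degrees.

∠EWF = 92°

1. ∠HJW = 45°  [HJ∥EF, corresponding at J]
2. ∠HWJ = 92°  [△WHJ]
3. ∠EWF = 92°  [H on WE, J on WF]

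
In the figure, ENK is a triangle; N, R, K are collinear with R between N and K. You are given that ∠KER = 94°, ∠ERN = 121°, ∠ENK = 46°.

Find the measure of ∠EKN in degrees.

∠EKN = 27°

1. ∠ERK = 59°  [linear pair at R on NK]
2. ∠EKR = 27°  [△ERK]
3. ∠EKN = 27°  [R on ray KN]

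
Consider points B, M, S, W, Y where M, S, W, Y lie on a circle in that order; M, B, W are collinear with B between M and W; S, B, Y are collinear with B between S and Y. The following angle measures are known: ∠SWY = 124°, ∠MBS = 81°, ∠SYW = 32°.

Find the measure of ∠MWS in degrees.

∠MWS = 57°

1. ∠WSY = 24°  [△SWY]
2. ∠SBW = 99°  [linear pair at B on MW]
3. ∠MWS = 57°  [△SBW]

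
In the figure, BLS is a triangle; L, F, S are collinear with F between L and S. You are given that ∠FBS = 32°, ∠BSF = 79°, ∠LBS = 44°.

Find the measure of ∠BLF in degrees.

1. ∠BSL = 79°  [F on ray SL]
2. ∠BLS = 57°  [△BLS]
3. ∠BLF = 57°  [F on ray LS]

∠BLF = 57°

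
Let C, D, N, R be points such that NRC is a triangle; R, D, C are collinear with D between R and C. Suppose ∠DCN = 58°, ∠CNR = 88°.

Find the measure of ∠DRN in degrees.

∠DRN = 34°

1. ∠NCR = 58°  [D on ray CR]
2. ∠CRN = 34°  [△NRC]
3. ∠DRN = 34°  [D on ray RC]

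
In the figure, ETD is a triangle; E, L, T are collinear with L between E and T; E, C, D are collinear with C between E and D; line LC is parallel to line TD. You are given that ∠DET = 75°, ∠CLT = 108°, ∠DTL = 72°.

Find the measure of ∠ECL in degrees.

∠ECL = 33°

1. ∠CEL = 75°  [L on ET, C on ED]
2. ∠CLE = 72°  [linear pair at L on ET]
3. ∠ECL = 33°  [△ELC]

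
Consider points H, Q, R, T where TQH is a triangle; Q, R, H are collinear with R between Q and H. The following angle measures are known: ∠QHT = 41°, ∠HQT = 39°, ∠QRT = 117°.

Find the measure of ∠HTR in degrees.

∠HTR = 76°

1. ∠RHT = 41°  [R on ray HQ]
2. ∠HRT = 63°  [linear pair at R on QH]
3. ∠HTR = 76°  [△TRH]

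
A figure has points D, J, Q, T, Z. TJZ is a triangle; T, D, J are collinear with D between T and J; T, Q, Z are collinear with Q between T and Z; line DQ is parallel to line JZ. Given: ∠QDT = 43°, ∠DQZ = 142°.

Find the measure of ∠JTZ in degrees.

∠JTZ = 99°

1. ∠DQT = 38°  [linear pair at Q on TZ]
2. ∠DTQ = 99°  [△TDQ]
3. ∠JTZ = 99°  [D on TJ, Q on TZ]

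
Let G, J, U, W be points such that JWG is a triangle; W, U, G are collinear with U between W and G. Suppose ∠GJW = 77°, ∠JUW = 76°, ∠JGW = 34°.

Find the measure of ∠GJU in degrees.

∠GJU = 42°

1. ∠GUJ = 104°  [linear pair at U on WG]
2. ∠JGU = 34°  [U on ray GW]
3. ∠GJU = 42°  [△JUG]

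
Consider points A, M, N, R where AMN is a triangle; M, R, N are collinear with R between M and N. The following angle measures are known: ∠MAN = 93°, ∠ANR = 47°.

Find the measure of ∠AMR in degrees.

∠AMR = 40°

1. ∠ANM = 47°  [R on ray NM]
2. ∠AMN = 40°  [△AMN]
3. ∠AMR = 40°  [R on ray MN]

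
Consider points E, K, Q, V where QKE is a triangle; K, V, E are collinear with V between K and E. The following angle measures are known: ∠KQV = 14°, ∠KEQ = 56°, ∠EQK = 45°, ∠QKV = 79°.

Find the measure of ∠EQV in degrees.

∠EQV = 31°

1. ∠KVQ = 87°  [△QKV]
2. ∠QEV = 56°  [V on ray EK]
3. ∠EVQ = 93°  [linear pair at V on KE]
4. ∠EQV = 31°  [△QVE]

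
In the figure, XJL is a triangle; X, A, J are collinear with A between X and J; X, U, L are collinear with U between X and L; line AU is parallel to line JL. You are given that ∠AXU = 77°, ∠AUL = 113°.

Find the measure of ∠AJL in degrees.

1. ∠AUX = 67°  [linear pair at U on XL]
2. ∠UAX = 36°  [△XAU]
3. ∠JAU = 144°  [linear pair at A on XJ]
4. ∠AJL = 36°  [AU∥JL, co-interior at J–A]

∠AJL = 36°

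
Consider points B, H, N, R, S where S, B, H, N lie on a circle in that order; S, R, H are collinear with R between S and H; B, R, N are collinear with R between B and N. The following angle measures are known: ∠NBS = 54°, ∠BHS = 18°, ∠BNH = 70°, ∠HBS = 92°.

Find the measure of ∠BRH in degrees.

∠BRH = 124°

1. ∠NHS = 54°  [same arc SN]
2. ∠BNS = 18°  [same arc SB]
3. ∠HNS = 88°  [cyclic SBHN, opposite ∠B+∠N]
4. ∠HSN = 38°  [△SHN]
5. ∠NRS = 124°  [△SRN]
6. ∠BRH = 124°  [vertical angles at R]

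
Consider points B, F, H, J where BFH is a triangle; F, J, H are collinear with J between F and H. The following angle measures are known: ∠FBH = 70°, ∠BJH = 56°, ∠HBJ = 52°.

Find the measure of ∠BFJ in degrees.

1. ∠BHJ = 72°  [△BJH]
2. ∠BHF = 72°  [J on ray HF]
3. ∠BFH = 38°  [△BFH]
4. ∠BFJ = 38°  [J on ray FH]

∠BFJ = 38°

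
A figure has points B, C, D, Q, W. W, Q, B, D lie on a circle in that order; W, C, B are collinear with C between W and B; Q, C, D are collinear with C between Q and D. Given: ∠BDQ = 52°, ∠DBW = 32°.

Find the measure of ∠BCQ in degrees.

∠BCQ = 84°

1. ∠BWQ = 52°  [same arc QB]
2. ∠DQW = 32°  [same arc WD]
3. ∠QCW = 96°  [△WCQ]
4. ∠BCQ = 84°  [linear pair at C on WB]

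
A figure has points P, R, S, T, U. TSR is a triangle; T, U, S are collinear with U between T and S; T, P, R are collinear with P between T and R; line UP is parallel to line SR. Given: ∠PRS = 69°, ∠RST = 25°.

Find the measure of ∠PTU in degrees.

∠PTU = 86°

1. ∠SRT = 69°  [P on ray RT]
2. ∠RTS = 86°  [△TSR]
3. ∠PTU = 86°  [U on TS, P on TR]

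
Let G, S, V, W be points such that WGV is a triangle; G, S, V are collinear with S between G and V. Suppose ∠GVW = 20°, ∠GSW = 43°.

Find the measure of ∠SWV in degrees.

∠SWV = 23°

1. ∠SVW = 20°  [S on ray VG]
2. ∠VSW = 137°  [linear pair at S on GV]
3. ∠SWV = 23°  [△WSV]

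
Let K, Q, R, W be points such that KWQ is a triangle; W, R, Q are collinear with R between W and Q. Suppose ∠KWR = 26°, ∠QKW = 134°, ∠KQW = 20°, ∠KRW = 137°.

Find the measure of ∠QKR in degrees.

1. ∠KQR = 20°  [R on ray QW]
2. ∠KRQ = 43°  [linear pair at R on WQ]
3. ∠QKR = 117°  [△KRQ]

∠QKR = 117°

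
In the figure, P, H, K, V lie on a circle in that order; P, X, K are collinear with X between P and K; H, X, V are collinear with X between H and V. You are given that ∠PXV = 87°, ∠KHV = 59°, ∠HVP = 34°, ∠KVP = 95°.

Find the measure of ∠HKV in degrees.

∠HKV = 60°

1. ∠KXV = 93°  [linear pair at X on PK]
2. ∠KPV = 59°  [△PXV]
3. ∠PKV = 26°  [△PKV]
4. ∠HVK = 61°  [△KXV]
5. ∠HKV = 60°  [△HKV]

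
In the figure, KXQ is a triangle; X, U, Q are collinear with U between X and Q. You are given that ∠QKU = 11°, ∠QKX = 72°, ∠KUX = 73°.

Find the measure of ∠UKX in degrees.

∠UKX = 61°

1. ∠KUQ = 107°  [linear pair at U on XQ]
2. ∠KQU = 62°  [△KUQ]
3. ∠KQX = 62°  [U on ray QX]
4. ∠KXQ = 46°  [△KXQ]
5. ∠KXU = 46°  [U on ray XQ]
6. ∠UKX = 61°  [△KXU]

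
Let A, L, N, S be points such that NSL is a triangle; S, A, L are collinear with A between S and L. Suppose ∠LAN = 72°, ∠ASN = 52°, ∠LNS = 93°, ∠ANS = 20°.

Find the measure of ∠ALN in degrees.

1. ∠LSN = 52°  [A on ray SL]
2. ∠NLS = 35°  [△NSL]
3. ∠ALN = 35°  [A on ray LS]

∠ALN = 35°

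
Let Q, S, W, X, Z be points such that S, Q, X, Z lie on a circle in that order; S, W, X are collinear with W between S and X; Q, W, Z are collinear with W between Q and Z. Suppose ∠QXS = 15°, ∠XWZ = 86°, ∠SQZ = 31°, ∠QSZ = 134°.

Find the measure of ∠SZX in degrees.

1. ∠QZS = 15°  [same arc SQ]
2. ∠SWZ = 94°  [linear pair at W on SX]
3. ∠SXZ = 31°  [same arc SZ]
4. ∠XSZ = 71°  [△SWZ]
5. ∠SZX = 78°  [△SXZ]

∠SZX = 78°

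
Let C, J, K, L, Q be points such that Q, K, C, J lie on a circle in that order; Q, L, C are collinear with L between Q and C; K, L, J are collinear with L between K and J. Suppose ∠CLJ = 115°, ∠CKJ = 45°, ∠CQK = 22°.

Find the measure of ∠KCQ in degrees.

1. ∠KLQ = 115°  [vertical angles at L]
2. ∠CLK = 65°  [linear pair at L on QC]
3. ∠KCQ = 70°  [△KLC]

∠KCQ = 70°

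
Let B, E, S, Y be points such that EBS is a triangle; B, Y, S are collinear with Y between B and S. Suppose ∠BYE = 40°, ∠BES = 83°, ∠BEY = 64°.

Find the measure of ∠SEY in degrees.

1. ∠EBY = 76°  [△EBY]
2. ∠EYS = 140°  [linear pair at Y on BS]
3. ∠EBS = 76°  [Y on ray BS]
4. ∠BSE = 21°  [△EBS]
5. ∠ESY = 21°  [Y on ray SB]
6. ∠SEY = 19°  [△EYS]

∠SEY = 19°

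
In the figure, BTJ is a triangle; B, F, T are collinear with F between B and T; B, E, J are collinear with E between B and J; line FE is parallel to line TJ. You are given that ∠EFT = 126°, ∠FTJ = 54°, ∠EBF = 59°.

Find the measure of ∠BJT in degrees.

1. ∠BTJ = 54°  [F on ray TB]
2. ∠JBT = 59°  [F on BT, E on BJ]
3. ∠BJT = 67°  [△BTJ]

∠BJT = 67°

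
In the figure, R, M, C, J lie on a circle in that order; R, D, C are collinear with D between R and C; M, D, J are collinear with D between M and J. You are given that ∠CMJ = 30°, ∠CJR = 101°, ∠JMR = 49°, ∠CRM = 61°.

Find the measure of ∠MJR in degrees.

1. ∠CMR = 79°  [cyclic RMCJ, opposite ∠M+∠J]
2. ∠MCR = 40°  [△RMC]
3. ∠MJR = 40°  [same arc RM]

∠MJR = 40°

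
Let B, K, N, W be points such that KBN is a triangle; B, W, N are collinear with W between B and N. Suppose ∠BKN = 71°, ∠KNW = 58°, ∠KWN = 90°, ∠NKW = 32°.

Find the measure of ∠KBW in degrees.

∠KBW = 51°

1. ∠BNK = 58°  [W on ray NB]
2. ∠KBN = 51°  [△KBN]
3. ∠KBW = 51°  [W on ray BN]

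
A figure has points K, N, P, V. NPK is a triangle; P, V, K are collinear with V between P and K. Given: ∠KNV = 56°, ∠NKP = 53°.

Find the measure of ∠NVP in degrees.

1. ∠NKV = 53°  [V on ray KP]
2. ∠KVN = 71°  [△NVK]
3. ∠NVP = 109°  [linear pair at V on PK]

∠NVP = 109°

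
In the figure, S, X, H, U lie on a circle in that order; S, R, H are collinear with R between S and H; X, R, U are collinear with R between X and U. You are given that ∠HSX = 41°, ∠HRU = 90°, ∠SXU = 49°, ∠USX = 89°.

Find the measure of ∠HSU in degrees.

1. ∠SRU = 90°  [linear pair at R on SH]
2. ∠SUX = 42°  [△SXU]
3. ∠HSU = 48°  [△SRU]

∠HSU = 48°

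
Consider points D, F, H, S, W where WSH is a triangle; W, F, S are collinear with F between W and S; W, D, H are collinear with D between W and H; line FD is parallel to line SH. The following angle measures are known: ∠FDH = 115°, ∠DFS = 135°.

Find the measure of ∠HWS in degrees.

1. ∠FDW = 65°  [linear pair at D on WH]
2. ∠DFW = 45°  [linear pair at F on WS]
3. ∠DWF = 70°  [△WFD]
4. ∠HWS = 70°  [F on WS, D on WH]

∠HWS = 70°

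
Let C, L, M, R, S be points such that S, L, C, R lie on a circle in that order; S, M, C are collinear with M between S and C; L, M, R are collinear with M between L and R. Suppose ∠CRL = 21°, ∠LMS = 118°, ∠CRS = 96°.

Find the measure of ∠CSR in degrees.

∠CSR = 43°

1. ∠CSL = 21°  [same arc LC]
2. ∠CMR = 118°  [vertical angles at M]
3. ∠CLS = 84°  [cyclic SLCR, opposite ∠L+∠R]
4. ∠LCS = 75°  [△SLC]
5. ∠RMS = 62°  [linear pair at M on SC]
6. ∠LRS = 75°  [same arc SL]
7. ∠CSR = 43°  [△SMR]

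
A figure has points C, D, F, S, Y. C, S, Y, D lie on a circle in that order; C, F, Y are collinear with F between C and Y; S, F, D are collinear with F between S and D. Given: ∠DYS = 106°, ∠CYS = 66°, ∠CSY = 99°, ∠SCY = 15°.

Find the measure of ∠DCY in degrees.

∠DCY = 59°

1. ∠SDY = 15°  [same arc SY]
2. ∠DSY = 59°  [△SYD]
3. ∠DCY = 59°  [same arc YD]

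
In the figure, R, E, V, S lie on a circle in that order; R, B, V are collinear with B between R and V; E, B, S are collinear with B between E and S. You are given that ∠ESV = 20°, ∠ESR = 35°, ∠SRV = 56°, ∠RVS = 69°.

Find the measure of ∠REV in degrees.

∠REV = 125°

1. ∠ERV = 20°  [same arc EV]
2. ∠EVR = 35°  [same arc RE]
3. ∠REV = 125°  [△REV]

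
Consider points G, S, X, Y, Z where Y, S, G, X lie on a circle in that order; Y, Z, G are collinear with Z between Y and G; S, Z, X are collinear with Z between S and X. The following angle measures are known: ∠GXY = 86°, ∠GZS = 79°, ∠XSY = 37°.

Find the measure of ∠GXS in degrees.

1. ∠XZY = 79°  [vertical angles at Z]
2. ∠XGY = 37°  [same arc YX]
3. ∠GZX = 101°  [linear pair at Z on YG]
4. ∠GXS = 42°  [△GZX]

∠GXS = 42°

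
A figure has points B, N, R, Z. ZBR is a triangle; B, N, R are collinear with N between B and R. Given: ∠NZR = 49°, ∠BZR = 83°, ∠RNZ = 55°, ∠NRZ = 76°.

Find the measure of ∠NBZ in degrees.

1. ∠BRZ = 76°  [N on ray RB]
2. ∠RBZ = 21°  [△ZBR]
3. ∠NBZ = 21°  [N on ray BR]

∠NBZ = 21°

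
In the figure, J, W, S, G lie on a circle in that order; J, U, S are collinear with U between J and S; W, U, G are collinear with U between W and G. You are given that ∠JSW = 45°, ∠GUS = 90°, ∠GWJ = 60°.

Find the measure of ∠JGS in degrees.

∠JGS = 75°

1. ∠JGW = 45°  [same arc JW]
2. ∠GUJ = 90°  [linear pair at U on JS]
3. ∠GSJ = 60°  [same arc JG]
4. ∠GJS = 45°  [△JUG]
5. ∠JGS = 75°  [△JSG]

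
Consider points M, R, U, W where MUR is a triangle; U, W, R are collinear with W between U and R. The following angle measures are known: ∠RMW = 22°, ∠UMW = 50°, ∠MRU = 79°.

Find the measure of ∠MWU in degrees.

∠MWU = 101°

1. ∠MRW = 79°  [W on ray RU]
2. ∠MWR = 79°  [△MWR]
3. ∠MWU = 101°  [linear pair at W on UR]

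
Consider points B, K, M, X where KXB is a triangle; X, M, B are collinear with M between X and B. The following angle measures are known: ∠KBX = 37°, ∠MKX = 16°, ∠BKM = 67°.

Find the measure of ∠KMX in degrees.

1. ∠KBM = 37°  [M on ray BX]
2. ∠BMK = 76°  [△KMB]
3. ∠KMX = 104°  [linear pair at M on XB]

∠KMX = 104°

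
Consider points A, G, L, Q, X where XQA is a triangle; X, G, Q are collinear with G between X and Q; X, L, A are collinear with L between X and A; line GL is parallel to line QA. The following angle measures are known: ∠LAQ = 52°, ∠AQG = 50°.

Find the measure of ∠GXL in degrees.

1. ∠QAX = 52°  [L on ray AX]
2. ∠AQX = 50°  [G on ray QX]
3. ∠AXQ = 78°  [△XQA]
4. ∠GXL = 78°  [G on XQ, L on XA]

∠GXL = 78°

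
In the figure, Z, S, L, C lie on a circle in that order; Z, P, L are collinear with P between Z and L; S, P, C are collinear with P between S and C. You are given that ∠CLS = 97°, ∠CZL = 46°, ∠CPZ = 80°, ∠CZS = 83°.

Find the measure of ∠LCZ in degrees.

∠LCZ = 91°

1. ∠CSL = 46°  [same arc LC]
2. ∠CPL = 100°  [linear pair at P on ZL]
3. ∠LCS = 37°  [△SLC]
4. ∠CLZ = 43°  [△LPC]
5. ∠LCZ = 91°  [△ZLC]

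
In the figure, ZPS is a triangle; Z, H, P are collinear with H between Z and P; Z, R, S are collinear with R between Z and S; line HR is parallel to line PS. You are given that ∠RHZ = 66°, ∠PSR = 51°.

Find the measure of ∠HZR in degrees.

1. ∠SPZ = 66°  [HR∥PS, corresponding at H]
2. ∠PSZ = 51°  [R on ray SZ]
3. ∠PZS = 63°  [△ZPS]
4. ∠HZR = 63°  [H on ZP, R on ZS]

∠HZR = 63°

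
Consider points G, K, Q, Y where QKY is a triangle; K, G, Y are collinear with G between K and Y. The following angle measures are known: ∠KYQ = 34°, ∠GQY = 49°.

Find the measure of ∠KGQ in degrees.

∠KGQ = 83°

1. ∠GYQ = 34°  [G on ray YK]
2. ∠QGY = 97°  [△QGY]
3. ∠KGQ = 83°  [linear pair at G on KY]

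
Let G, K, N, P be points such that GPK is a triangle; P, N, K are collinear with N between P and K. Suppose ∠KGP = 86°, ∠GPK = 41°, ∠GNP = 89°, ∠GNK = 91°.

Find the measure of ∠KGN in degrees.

1. ∠GKP = 53°  [△GPK]
2. ∠GKN = 53°  [N on ray KP]
3. ∠KGN = 36°  [△GNK]

∠KGN = 36°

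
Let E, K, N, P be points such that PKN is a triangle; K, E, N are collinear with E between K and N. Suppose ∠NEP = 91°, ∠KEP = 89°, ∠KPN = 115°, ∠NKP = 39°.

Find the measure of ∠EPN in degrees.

∠EPN = 63°

1. ∠KNP = 26°  [△PKN]
2. ∠ENP = 26°  [E on ray NK]
3. ∠EPN = 63°  [△PEN]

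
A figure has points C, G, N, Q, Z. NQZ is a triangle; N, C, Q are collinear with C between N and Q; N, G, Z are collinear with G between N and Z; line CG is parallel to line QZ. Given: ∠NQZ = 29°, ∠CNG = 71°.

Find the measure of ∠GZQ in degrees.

∠GZQ = 80°

1. ∠GCN = 29°  [CG∥QZ, corresponding at C]
2. ∠CGN = 80°  [△NCG]
3. ∠CGZ = 100°  [linear pair at G on NZ]
4. ∠GZQ = 80°  [CG∥QZ, co-interior at Z–G]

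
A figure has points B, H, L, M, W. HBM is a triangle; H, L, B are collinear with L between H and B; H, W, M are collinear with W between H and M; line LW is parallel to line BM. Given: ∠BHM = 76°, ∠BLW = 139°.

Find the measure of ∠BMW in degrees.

1. ∠LHW = 76°  [L on HB, W on HM]
2. ∠HLW = 41°  [linear pair at L on HB]
3. ∠HWL = 63°  [△HLW]
4. ∠LWM = 117°  [linear pair at W on HM]
5. ∠BMW = 63°  [LW∥BM, co-interior at M–W]

∠BMW = 63°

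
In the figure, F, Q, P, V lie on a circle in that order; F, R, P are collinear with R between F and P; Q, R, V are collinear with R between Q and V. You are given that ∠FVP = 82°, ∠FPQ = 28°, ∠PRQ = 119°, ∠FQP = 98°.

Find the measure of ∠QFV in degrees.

∠QFV = 87°

1. ∠FVQ = 28°  [same arc FQ]
2. ∠PFQ = 54°  [△FQP]
3. ∠FRQ = 61°  [linear pair at R on FP]
4. ∠FQV = 65°  [△FRQ]
5. ∠QFV = 87°  [△FQV]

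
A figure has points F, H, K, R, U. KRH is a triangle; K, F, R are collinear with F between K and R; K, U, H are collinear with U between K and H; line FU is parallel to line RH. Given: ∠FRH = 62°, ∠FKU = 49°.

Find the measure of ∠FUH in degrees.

1. ∠HRK = 62°  [F on ray RK]
2. ∠HKR = 49°  [F on KR, U on KH]
3. ∠KHR = 69°  [△KRH]
4. ∠FUK = 69°  [FU∥RH, corresponding at U]
5. ∠FUH = 111°  [linear pair at U on KH]

∠FUH = 111°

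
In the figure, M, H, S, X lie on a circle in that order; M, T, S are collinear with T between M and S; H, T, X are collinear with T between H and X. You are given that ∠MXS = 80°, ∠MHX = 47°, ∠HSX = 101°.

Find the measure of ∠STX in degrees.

1. ∠MSX = 47°  [same arc MX]
2. ∠HMX = 79°  [cyclic MHSX, opposite ∠M+∠S]
3. ∠SMX = 53°  [△MSX]
4. ∠HXM = 54°  [△MHX]
5. ∠MTX = 73°  [△MTX]
6. ∠STX = 107°  [linear pair at T on MS]

∠STX = 107°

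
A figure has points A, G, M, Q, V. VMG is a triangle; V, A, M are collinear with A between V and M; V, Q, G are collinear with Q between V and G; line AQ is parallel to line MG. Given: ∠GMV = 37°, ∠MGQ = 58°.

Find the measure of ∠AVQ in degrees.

∠AVQ = 85°

1. ∠MGV = 58°  [Q on ray GV]
2. ∠GVM = 85°  [△VMG]
3. ∠AVQ = 85°  [A on VM, Q on VG]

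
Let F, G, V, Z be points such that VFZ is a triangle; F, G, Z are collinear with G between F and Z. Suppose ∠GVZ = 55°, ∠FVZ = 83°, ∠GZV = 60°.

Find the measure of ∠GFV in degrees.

∠GFV = 37°

1. ∠FZV = 60°  [G on ray ZF]
2. ∠VFZ = 37°  [△VFZ]
3. ∠GFV = 37°  [G on ray FZ]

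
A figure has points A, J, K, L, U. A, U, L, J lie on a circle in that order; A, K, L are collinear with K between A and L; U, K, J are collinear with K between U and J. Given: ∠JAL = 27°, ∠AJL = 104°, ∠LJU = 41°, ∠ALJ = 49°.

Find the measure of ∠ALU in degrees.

1. ∠AUL = 76°  [cyclic AULJ, opposite ∠U+∠J]
2. ∠LAU = 41°  [same arc UL]
3. ∠ALU = 63°  [△AUL]

∠ALU = 63°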